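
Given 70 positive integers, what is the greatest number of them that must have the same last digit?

There are 10 possible last digits, which serve as the pigeonholes.
If each of the 10 possible last digits held at most 6, the total would be at most 10 × 6 = 60 < 70, a contradiction.
So at least one holds ⌈70/10⌉ = 7.

7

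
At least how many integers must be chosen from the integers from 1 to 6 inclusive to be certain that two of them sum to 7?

Partition {1, …, 6} into 3 pairs: {1,6}, {2,5}, …, {3,4}.
Choosing 3 integers — say the integers 1 through 3 — takes one from each pair and avoids the property.
Choosing 4 forces two into the same pair by pigeonhole, and those sum to 7. So 4.

4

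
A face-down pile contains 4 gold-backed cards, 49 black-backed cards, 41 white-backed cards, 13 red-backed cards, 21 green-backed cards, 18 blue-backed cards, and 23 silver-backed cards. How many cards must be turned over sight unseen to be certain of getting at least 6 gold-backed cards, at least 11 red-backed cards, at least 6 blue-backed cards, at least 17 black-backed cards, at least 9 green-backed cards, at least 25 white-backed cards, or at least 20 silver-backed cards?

The worst case stops just short of every target: all 4 gold-backed, 16 black-backed, 24 white-backed, 10 red-backed, 8 green-backed, 5 blue-backed, 19 silver-backed — 4 + 16 + 24 + 10 + 8 + 5 + 19 = 86 cards.
One more card must push some back color to its target, so 86 + 1 = 87.

87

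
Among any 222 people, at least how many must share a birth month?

If each of the 12 months of the year held at most 18, the total would be at most 12 × 18 = 216 < 222, a contradiction.
So at least one holds ⌈222/12⌉ = 19.

19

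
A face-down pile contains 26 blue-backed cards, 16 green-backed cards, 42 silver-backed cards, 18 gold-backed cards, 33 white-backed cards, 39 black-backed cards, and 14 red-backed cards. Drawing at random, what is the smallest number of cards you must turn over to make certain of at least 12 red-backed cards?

186

To avoid red-backed cards as long as possible, exhaust the other 6 back colors first.
The worst case draws every non-red-backed card first: 26 + 16 + 42 + 18 + 33 + 39 = 174.
The next 12 draws are then forced to be red-backed, giving 174 + 12 = 186.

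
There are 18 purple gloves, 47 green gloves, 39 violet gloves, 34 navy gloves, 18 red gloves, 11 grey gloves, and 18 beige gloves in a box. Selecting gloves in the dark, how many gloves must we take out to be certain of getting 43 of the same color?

181

In the worst case we take at most 42 of each color, but all 18 purple, all 39 violet, all 34 navy, all 18 red, all 11 grey, and all 18 beige (fewer than 42), giving 18 + 42 + 39 + 34 + 18 + 11 + 18 = 180.
One more glove then forces some color to 43, so 180 + 1 = 181.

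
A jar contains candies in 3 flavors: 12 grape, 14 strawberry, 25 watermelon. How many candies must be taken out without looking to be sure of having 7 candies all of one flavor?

19

The worst case takes 6 candies of each flavor without reaching 7 of any: 3 × 6 = 18.
The next candy must bring some flavor to 7, so 18 + 1 = 19.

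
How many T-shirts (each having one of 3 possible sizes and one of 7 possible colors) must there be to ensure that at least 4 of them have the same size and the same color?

There are 3 × 7 = 21 (size, color) combinations acting as pigeonholes.
With 21 × 3 = 63 T-shirts we could place exactly 3 in each, with no (size, color) pair reaching 4.
One more forces some (size, color) pair to hold 4, so 63 + 1 = 64.

64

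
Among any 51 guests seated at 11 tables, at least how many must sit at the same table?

5

If each of the 11 tables held at most 4, the total would be at most 11 × 4 = 44 < 51, a contradiction.
So at least one holds ⌈51/11⌉ = 5.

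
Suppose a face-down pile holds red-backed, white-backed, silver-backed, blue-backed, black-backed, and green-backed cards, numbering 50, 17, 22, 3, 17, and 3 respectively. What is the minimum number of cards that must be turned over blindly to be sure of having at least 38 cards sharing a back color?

In the worst case we take at most 37 of each back color, but all 17 white-backed, all 22 silver-backed, all 3 blue-backed, all 17 black-backed, and all 3 green-backed (fewer than 37), giving 37 + 17 + 22 + 3 + 17 + 3 = 99.
One more card then forces some back color to 38, so 99 + 1 = 100.

100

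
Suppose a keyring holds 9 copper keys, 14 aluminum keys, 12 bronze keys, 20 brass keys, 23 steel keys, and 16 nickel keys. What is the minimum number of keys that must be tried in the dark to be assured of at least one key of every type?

86

The hardest type to obtain is copper: we could draw every other key first — 94 − 9 = 85 keys — without a single copper one.
The next draw must be copper, so 85 + 1 = 86.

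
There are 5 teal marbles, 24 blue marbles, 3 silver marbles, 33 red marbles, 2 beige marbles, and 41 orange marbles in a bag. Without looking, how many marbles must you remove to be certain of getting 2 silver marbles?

107

The worst case draws every non-silver marble first: 5 + 24 + 33 + 2 + 41 = 105.
The next 2 draws are then forced to be silver, giving 105 + 2 = 107.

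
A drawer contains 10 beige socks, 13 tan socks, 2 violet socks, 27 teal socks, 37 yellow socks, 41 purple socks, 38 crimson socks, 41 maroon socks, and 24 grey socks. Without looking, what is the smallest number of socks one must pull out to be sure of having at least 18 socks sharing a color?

Treat the 9 colors as pigeonholes.
In the worst case we take at most 17 of each color, but all 10 beige, all 13 tan, and all 2 violet (fewer than 17), giving 10 + 13 + 2 + 17 + 17 + 17 + 17 + 17 + 17 = 127.
One more sock then forces some color to 18, so 127 + 1 = 128.

128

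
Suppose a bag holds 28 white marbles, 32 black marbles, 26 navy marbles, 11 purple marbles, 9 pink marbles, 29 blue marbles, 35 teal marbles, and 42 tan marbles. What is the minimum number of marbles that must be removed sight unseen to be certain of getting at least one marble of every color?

The hardest color to obtain is pink: we could draw every other marble first — 212 − 9 = 203 marbles — without a single pink one.
The next draw must be pink, so 203 + 1 = 204.

204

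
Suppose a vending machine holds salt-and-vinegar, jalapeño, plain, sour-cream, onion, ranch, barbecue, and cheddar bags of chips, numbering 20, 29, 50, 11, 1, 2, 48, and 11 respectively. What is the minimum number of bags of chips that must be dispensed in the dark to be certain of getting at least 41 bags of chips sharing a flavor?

Treat the 8 flavors as pigeonholes.
In the worst case we take at most 40 of each flavor, but all 20 salt-and-vinegar, all 29 jalapeño, all 11 sour-cream, all 1 onion, all 2 ranch, and all 11 cheddar (fewer than 40), giving 20 + 29 + 40 + 11 + 1 + 2 + 40 + 11 = 154.
One more bag of chips then forces some flavor to 41, so 154 + 1 = 155.

155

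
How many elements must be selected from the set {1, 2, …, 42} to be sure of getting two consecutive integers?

Partition {1, …, 42} into 21 pairs: {1,2}, {3,4}, …, {41,42}.
Choosing 21 integers — say the 21 even numbers 2, 4, …, 42 — takes one from each pair and avoids the property.
Choosing 22 forces two into the same pair by pigeonhole, and those are consecutive. So 22.

22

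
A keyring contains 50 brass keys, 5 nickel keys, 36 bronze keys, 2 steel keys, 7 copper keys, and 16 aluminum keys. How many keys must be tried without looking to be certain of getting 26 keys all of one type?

81

In the worst case we take at most 25 of each type, but all 5 nickel, all 2 steel, all 7 copper, and all 16 aluminum (fewer than 25), giving 25 + 5 + 25 + 2 + 7 + 16 = 80.
One more key then forces some type to 26, so 80 + 1 = 81.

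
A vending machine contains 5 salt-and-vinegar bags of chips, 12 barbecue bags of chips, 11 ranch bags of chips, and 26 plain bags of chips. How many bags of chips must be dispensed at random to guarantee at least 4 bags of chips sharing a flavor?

13

Treat the 4 flavors as pigeonholes.
The worst case takes 3 bags of chips of each flavor without reaching 4 of any: 4 × 3 = 12.
The next bag of chips must bring some flavor to 4, so 12 + 1 = 13.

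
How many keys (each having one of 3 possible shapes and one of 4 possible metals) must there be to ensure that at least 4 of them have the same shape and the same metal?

37

There are 3 × 4 = 12 (shape, metal) combinations acting as pigeonholes.
With 12 × 3 = 36 keys we could place exactly 3 in each, with no (shape, metal) pair reaching 4.
One more forces some (shape, metal) pair to hold 4, so 36 + 1 = 37.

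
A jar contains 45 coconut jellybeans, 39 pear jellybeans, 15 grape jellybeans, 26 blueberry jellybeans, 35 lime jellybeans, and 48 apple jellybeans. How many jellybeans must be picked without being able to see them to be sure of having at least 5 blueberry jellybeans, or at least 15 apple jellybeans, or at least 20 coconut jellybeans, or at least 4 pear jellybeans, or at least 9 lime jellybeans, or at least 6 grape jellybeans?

54

The worst case stops just short of every target: 19 coconut, 3 pear, 5 grape, 4 blueberry, 8 lime, 14 apple — 19 + 3 + 5 + 4 + 8 + 14 = 53 jellybeans.
One more jellybean must push some flavor to its target, so 53 + 1 = 54.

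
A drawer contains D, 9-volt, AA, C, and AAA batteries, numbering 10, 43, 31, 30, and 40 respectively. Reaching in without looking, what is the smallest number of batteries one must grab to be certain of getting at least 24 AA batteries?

147

The worst case draws every non-AA battery first: 10 + 43 + 30 + 40 = 123.
The next 24 draws are then forced to be AA, giving 123 + 24 = 147.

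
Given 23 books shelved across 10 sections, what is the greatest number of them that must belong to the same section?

3

If each of the 10 sections held at most 2, the total would be at most 10 × 2 = 20 < 23, a contradiction.
So at least one holds ⌈23/10⌉ = 3.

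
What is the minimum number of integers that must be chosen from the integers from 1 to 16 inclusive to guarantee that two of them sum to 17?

Partition {1, …, 16} into 8 pairs: {1,16}, {2,15}, …, {8,9}.
Choosing 8 integers — say the integers 1 through 8 — takes one from each pair and avoids the property.
Choosing 9 forces two into the same pair by pigeonhole, and those sum to 17. So 9.

9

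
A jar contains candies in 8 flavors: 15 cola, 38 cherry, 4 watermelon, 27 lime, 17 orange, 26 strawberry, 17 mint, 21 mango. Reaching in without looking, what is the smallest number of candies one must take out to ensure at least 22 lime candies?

The worst case draws every non-lime candy first: 15 + 38 + 4 + 17 + 26 + 17 + 21 = 138.
The next 22 draws are then forced to be lime, giving 138 + 22 = 160.

160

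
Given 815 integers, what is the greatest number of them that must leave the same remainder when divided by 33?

If each of the 33 residue classes modulo 33 held at most 24, the total would be at most 33 × 24 = 792 < 815, a contradiction.
So at least one holds ⌈815/33⌉ = 25.

25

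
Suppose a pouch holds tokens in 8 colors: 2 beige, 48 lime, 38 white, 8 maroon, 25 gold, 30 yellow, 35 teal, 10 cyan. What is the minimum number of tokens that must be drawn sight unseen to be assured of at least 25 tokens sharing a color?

141

In the worst case we take at most 24 of each color, but all 2 beige, all 8 maroon, and all 10 cyan (fewer than 24), giving 2 + 24 + 24 + 8 + 24 + 24 + 24 + 10 = 140.
One more token then forces some color to 25, so 140 + 1 = 141.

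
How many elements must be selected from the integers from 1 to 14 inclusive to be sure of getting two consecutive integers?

Partition {1, …, 14} into 7 pairs: {1,2}, {3,4}, …, {13,14}.
Choosing 7 integers — say the 7 even numbers 2, 4, …, 14 — takes one from each pair and avoids the property.
Choosing 8 forces two into the same pair by pigeonhole, and those are consecutive. So 8.

8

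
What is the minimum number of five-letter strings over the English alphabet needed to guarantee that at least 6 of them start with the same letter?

There are 26 possible first letters acting as pigeonholes.
With 26 × 5 = 130 five-letter strings over the English alphabet we could place exactly 5 in each, with no class reaching 6.
One more forces some class to hold 6, so 130 + 1 = 131.

131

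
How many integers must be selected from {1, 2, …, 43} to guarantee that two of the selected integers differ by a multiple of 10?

Group the integers by remainder mod 10; there are 10 residue classes, each nonempty in this range.
Choosing one from each class (10 integers) avoids any shared remainder.
One more choice must repeat a class, so two differ by a multiple of 10. Hence 10 + 1 = 11.

11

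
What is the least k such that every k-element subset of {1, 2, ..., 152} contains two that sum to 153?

77

Partition {1, …, 152} into 76 pairs: {1,152}, {2,151}, …, {76,77}.
Choosing 76 integers — say the integers 1 through 76 — takes one from each pair and avoids the property.
Choosing 77 forces two into the same pair by pigeonhole, and those sum to 153. So 77.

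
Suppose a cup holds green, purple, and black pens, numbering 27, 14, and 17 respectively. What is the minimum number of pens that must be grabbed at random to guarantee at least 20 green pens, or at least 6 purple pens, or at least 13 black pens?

37

The worst case stops just short of every target: 19 green, 5 purple, 12 black — 19 + 5 + 12 = 36 pens.
One more pen must push some ink color to its target, so 36 + 1 = 37.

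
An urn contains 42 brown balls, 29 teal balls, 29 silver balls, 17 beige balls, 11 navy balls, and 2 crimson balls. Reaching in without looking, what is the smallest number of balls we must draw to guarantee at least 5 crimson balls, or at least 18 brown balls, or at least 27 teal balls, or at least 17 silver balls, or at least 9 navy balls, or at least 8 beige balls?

The worst case stops just short of every target: 17 brown, 26 teal, 16 silver, 7 beige, 8 navy, all 2 crimson — 17 + 26 + 16 + 7 + 8 + 2 = 76 balls.
One more ball must push some color to its target, so 76 + 1 = 77.

77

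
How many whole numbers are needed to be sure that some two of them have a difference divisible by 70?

71

Two integers differ by a multiple of 70 exactly when they share a remainder mod 70.
There are 70 residue classes mod 70, so 70 integers can all lie in distinct classes.
One more integer must repeat a residue, giving a difference divisible by 70. So n = 70 + 1 = 71.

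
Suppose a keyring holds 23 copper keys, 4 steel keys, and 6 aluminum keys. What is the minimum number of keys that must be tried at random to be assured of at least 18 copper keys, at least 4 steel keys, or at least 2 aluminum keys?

The worst case stops just short of every target: 17 copper, 3 steel, 1 aluminum — 17 + 3 + 1 = 21 keys.
One more key must push some type to its target, so 21 + 1 = 22.

22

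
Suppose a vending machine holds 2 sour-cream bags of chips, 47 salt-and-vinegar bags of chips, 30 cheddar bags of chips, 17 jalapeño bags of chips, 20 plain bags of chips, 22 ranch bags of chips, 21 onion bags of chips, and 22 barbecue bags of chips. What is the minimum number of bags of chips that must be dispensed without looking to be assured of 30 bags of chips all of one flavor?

163

In the worst case we take at most 29 of each flavor, but all 2 sour-cream, all 17 jalapeño, all 20 plain, all 22 ranch, all 21 onion, and all 22 barbecue (fewer than 29), giving 2 + 29 + 29 + 17 + 20 + 22 + 21 + 22 = 162.
One more bag of chips then forces some flavor to 30, so 162 + 1 = 163.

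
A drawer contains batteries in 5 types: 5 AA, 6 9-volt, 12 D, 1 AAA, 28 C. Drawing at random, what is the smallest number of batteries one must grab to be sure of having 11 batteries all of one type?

In the worst case we take at most 10 of each type, but all 5 AA, all 6 9-volt, and all 1 AAA (fewer than 10), giving 5 + 6 + 10 + 1 + 10 = 32.
One more battery then forces some type to 11, so 32 + 1 = 33.

33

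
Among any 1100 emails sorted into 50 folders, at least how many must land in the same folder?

22

The 1100 emails fall into 50 folders.
If each of the 50 folders held at most 21, the total would be at most 50 × 21 = 1050 < 1100, a contradiction.
So at least one holds ⌈1100/50⌉ = 22.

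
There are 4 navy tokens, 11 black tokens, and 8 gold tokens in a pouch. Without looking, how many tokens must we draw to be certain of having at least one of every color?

The hardest color to obtain is navy: we could draw every other token first — 23 − 4 = 19 tokens — without a single navy one.
The next draw must be navy, so 19 + 1 = 20.

20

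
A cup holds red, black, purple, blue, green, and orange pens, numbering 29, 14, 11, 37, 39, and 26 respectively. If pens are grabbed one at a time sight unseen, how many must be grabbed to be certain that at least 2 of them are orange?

To avoid orange pens as long as possible, exhaust the other 5 ink colors first.
The worst case draws every non-orange pen first: 29 + 14 + 11 + 37 + 39 = 130.
The next 2 draws are then forced to be orange, giving 130 + 2 = 132.

132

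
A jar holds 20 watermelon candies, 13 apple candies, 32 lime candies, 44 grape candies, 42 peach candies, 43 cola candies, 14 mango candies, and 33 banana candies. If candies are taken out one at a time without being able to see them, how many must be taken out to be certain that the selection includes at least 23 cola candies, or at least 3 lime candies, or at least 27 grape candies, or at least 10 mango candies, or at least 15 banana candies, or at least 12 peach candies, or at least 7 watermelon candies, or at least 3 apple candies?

Each of the 8 flavors has its own threshold; avoid all of them simultaneously.
The worst case stops just short of every target: 6 watermelon, 2 apple, 2 lime, 26 grape, 11 peach, 22 cola, 9 mango, 14 banana — 6 + 2 + 2 + 26 + 11 + 22 + 9 + 14 = 92 candies.
One more candy must push some flavor to its target, so 92 + 1 = 93.

93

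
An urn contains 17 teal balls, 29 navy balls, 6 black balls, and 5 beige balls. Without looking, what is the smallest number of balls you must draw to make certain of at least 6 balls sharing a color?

The worst case takes 5 balls of each color without reaching 6 of any: 4 × 5 = 20.
The next ball must bring some color to 6, so 20 + 1 = 21.

21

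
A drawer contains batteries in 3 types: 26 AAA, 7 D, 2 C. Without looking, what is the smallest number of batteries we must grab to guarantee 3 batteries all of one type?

Treat the 3 types as pigeonholes.
The worst case takes 2 batteries of each type without reaching 3 of any: 3 × 2 = 6.
The next battery must bring some type to 3, so 6 + 1 = 7.

7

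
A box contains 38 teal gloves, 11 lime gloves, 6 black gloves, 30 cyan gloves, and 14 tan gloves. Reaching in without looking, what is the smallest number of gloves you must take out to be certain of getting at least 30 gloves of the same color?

Treat the 5 colors as pigeonholes.
In the worst case we take at most 29 of each color, but all 11 lime, all 6 black, and all 14 tan (fewer than 29), giving 29 + 11 + 6 + 29 + 14 = 89.
One more glove then forces some color to 30, so 89 + 1 = 90.

90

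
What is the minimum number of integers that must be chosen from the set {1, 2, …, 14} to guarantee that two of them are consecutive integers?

Partition {1, …, 14} into 7 pairs: {1,2}, {3,4}, …, {13,14}.
Choosing 7 integers — say the 7 even numbers 2, 4, …, 14 — takes one from each pair and avoids the property.
Choosing 8 forces two into the same pair by pigeonhole, and those are consecutive. So 8.

8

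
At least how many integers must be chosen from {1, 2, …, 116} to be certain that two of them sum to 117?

Partition {1, …, 116} into 58 pairs: {1,116}, {2,115}, …, {58,59}.
Choosing 58 integers — say the integers 1 through 58 — takes one from each pair and avoids the property.
Choosing 59 forces two into the same pair by pigeonhole, and those sum to 117. So 59.

59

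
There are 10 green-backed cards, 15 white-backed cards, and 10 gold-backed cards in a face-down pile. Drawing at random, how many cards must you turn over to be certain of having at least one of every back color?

The hardest back color to obtain is green-backed: we could draw every other card first — 35 − 10 = 25 cards — without a single green-backed one.
The next draw must be green-backed, so 25 + 1 = 26.

26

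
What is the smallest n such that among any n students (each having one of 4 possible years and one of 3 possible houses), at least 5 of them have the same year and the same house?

There are 4 × 3 = 12 (year, house) combinations acting as pigeonholes.
With 12 × 4 = 48 students we could place exactly 4 in each, with no (year, house) pair reaching 5.
One more forces some (year, house) pair to hold 5, so 48 + 1 = 49.

49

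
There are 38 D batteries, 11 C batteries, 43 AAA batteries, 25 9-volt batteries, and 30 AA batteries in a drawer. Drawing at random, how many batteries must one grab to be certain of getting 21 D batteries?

The worst case draws every non-D battery first: 11 + 43 + 25 + 30 = 109.
The next 21 draws are then forced to be D, giving 109 + 21 = 130.

130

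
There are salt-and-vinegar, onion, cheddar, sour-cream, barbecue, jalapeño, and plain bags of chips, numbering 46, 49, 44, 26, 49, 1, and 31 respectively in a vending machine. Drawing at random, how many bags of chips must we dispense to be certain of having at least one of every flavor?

The hardest flavor to obtain is jalapeño: we could draw every other bag of chips first — 246 − 1 = 245 bags of chips — without a single jalapeño one.
The next draw must be jalapeño, so 245 + 1 = 246.

246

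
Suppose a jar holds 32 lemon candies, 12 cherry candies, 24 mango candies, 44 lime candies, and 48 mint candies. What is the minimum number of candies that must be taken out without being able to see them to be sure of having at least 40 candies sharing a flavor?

147

Treat the 5 flavors as pigeonholes.
In the worst case we take at most 39 of each flavor, but all 32 lemon, all 12 cherry, and all 24 mango (fewer than 39), giving 32 + 12 + 24 + 39 + 39 = 146.
One more candy then forces some flavor to 40, so 146 + 1 = 147.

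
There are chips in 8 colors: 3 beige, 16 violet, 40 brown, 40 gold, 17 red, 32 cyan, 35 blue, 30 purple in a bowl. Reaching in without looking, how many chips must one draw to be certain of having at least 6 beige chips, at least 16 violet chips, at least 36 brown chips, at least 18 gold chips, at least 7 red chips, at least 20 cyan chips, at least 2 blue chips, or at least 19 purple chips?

115

Each of the 8 colors has its own threshold; avoid all of them simultaneously.
The worst case stops just short of every target: all 3 beige, 15 violet, 35 brown, 17 gold, 6 red, 19 cyan, 1 blue, 18 purple — 3 + 15 + 35 + 17 + 6 + 19 + 1 + 18 = 114 chips.
One more chip must push some color to its target, so 114 + 1 = 115.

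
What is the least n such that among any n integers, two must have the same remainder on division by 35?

Use the pigeonhole principle on residue classes: two integers differ by a multiple of 35 exactly when they share a remainder mod 35.
There are 35 residue classes mod 35, so 35 integers can all lie in distinct classes.
One more integer must repeat a residue, giving a difference divisible by 35. So n = 35 + 1 = 36.

36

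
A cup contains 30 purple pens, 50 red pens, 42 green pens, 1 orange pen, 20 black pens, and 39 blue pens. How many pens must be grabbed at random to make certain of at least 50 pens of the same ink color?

182

Treat the 6 ink colors as pigeonholes.
In the worst case we take at most 49 of each ink color, but all 30 purple, all 42 green, all 1 orange, all 20 black, and all 39 blue (fewer than 49), giving 30 + 49 + 42 + 1 + 20 + 39 = 181.
One more pen then forces some ink color to 50, so 181 + 1 = 182.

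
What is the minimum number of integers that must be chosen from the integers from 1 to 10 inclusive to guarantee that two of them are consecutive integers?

6

Partition {1, …, 10} into 5 pairs: {1,2}, {3,4}, …, {9,10}.
Choosing 5 integers — say the 5 even numbers 2, 4, …, 10 — takes one from each pair and avoids the property.
Choosing 6 forces two into the same pair by pigeonhole, and those are consecutive. So 6.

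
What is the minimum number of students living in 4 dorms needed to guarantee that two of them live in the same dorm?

5

There are 4 dorms acting as pigeonholes.
With 4 students we could place one in each, avoiding any repeat.
One more forces some class to hold 2, so 4 + 1 = 5.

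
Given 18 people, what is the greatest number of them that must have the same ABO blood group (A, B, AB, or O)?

There are 4 ABO blood groups, which serve as the pigeonholes.
If each of the 4 ABO blood groups held at most 4, the total would be at most 4 × 4 = 16 < 18, a contradiction.
So at least one holds ⌈18/4⌉ = 5.

5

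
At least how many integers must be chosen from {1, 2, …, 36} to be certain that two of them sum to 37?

Partition {1, …, 36} into 18 pairs: {1,36}, {2,35}, …, {18,19}.
Choosing 18 integers — say the integers 1 through 18 — takes one from each pair and avoids the property.
Choosing 19 forces two into the same pair by pigeonhole, and those sum to 37. So 19.

19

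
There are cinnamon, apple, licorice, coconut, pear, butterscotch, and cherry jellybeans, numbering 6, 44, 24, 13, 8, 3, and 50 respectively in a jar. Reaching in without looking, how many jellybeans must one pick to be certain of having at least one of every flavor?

The hardest flavor to obtain is butterscotch: we could draw every other jellybean first — 148 − 3 = 145 jellybeans — without a single butterscotch one.
The next draw must be butterscotch, so 145 + 1 = 146.

146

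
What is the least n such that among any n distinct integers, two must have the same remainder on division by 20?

21

Use the pigeonhole principle on residue classes: two integers differ by a multiple of 20 exactly when they share a remainder mod 20.
There are 20 residue classes mod 20, so 20 integers can all lie in distinct classes.
One more integer must repeat a residue, giving a difference divisible by 20. So n = 20 + 1 = 21.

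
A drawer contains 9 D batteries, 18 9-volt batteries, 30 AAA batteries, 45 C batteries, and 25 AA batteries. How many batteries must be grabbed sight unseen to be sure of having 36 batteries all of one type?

In the worst case we take at most 35 of each type, but all 9 D, all 18 9-volt, all 30 AAA, and all 25 AA (fewer than 35), giving 9 + 18 + 30 + 35 + 25 = 117.
One more battery then forces some type to 36, so 117 + 1 = 118.

118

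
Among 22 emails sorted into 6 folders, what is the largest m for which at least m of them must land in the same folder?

4

The 22 emails fall into 6 folders.
If each of the 6 folders held at most 3, the total would be at most 6 × 3 = 18 < 22, a contradiction.
So at least one holds ⌈22/6⌉ = 4.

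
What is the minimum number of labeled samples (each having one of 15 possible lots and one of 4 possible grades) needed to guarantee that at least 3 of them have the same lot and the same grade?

There are 15 × 4 = 60 (lot, grade) combinations acting as pigeonholes.
With 60 × 2 = 120 labeled samples we could place exactly 2 in each, with no (lot, grade) pair reaching 3.
One more forces some (lot, grade) pair to hold 3, so 120 + 1 = 121.

121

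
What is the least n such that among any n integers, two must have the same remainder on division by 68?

69

Use the pigeonhole principle on residue classes: two integers differ by a multiple of 68 exactly when they share a remainder mod 68.
There are 68 residue classes mod 68, so 68 integers can all lie in distinct classes.
One more integer must repeat a residue, giving a difference divisible by 68. So n = 68 + 1 = 69.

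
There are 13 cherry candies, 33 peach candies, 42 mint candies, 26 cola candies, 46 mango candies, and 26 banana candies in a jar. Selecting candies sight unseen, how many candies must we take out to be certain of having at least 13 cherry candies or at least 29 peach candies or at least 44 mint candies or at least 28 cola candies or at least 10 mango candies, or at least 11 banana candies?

128

The worst case stops just short of every target: 12 cherry, 28 peach, all 42 mint, all 26 cola, 9 mango, 10 banana — 12 + 28 + 42 + 26 + 9 + 10 = 127 candies.
One more candy must push some flavor to its target, so 127 + 1 = 128.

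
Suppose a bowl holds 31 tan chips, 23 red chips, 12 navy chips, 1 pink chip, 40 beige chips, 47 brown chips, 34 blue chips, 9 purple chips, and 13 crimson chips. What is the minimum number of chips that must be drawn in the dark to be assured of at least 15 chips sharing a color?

In the worst case we take at most 14 of each color, but all 12 navy, all 1 pink, all 9 purple, and all 13 crimson (fewer than 14), giving 14 + 14 + 12 + 1 + 14 + 14 + 14 + 9 + 13 = 105.
One more chip then forces some color to 15, so 105 + 1 = 106.

106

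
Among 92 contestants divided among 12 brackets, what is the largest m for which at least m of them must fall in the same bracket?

The 92 contestants fall into 12 brackets.
If each of the 12 brackets held at most 7, the total would be at most 12 × 7 = 84 < 92, a contradiction.
So at least one holds ⌈92/12⌉ = 8.

8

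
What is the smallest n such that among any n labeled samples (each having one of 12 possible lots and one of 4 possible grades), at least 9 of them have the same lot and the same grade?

There are 12 × 4 = 48 (lot, grade) combinations acting as pigeonholes.
With 48 × 8 = 384 labeled samples we could place exactly 8 in each, with no (lot, grade) pair reaching 9.
One more forces some (lot, grade) pair to hold 9, so 384 + 1 = 385.

385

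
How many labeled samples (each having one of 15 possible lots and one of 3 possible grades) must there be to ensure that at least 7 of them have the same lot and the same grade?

There are 15 × 3 = 45 (lot, grade) combinations acting as pigeonholes.
With 45 × 6 = 270 labeled samples we could place exactly 6 in each, with no (lot, grade) pair reaching 7.
One more forces some (lot, grade) pair to hold 7, so 270 + 1 = 271.

271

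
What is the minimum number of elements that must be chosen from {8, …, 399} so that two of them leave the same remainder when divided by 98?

Group the integers by remainder mod 98; there are 98 residue classes, each nonempty in this range.
Choosing one from each class (98 integers) avoids any shared remainder.
One more choice must repeat a class, so two differ by a multiple of 98. Hence 98 + 1 = 99.

99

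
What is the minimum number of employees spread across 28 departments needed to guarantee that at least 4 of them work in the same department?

There are 28 departments acting as pigeonholes.
With 28 × 3 = 84 employees we could place exactly 3 in each, with no class reaching 4.
One more forces some class to hold 4, so 84 + 1 = 85.

85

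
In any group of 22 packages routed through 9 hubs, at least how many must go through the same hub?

If each of the 9 hubs held at most 2, the total would be at most 9 × 2 = 18 < 22, a contradiction.
So at least one holds ⌈22/9⌉ = 3.

3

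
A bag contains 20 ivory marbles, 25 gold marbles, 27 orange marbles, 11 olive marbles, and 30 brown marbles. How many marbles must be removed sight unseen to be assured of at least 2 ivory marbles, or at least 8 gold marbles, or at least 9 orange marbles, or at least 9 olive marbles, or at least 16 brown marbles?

Each of the 5 colors has its own threshold; avoid all of them simultaneously.
The worst case stops just short of every target: 1 ivory, 7 gold, 8 orange, 8 olive, 15 brown — 1 + 7 + 8 + 8 + 15 = 39 marbles.
One more marble must push some color to its target, so 39 + 1 = 40.

40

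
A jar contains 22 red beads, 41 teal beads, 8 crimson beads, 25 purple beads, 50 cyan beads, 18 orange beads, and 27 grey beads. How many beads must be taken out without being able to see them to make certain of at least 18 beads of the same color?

In the worst case we take at most 17 of each color, but all 8 crimson (fewer than 17), giving 17 + 17 + 8 + 17 + 17 + 17 + 17 = 110.
One more bead then forces some color to 18, so 110 + 1 = 111.

111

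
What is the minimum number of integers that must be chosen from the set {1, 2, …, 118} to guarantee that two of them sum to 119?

Partition {1, …, 118} into 59 pairs: {1,118}, {2,117}, …, {59,60}.
Choosing 59 integers — say the integers 1 through 59 — takes one from each pair and avoids the property.
Choosing 60 forces two into the same pair by pigeonhole, and those sum to 119. So 60.

60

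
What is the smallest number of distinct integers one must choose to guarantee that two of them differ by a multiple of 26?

27

Two integers differ by a multiple of 26 exactly when they share a remainder mod 26.
There are 26 residue classes mod 26, so 26 integers can all lie in distinct classes.
One more integer must repeat a residue, giving a difference divisible by 26. So n = 26 + 1 = 27.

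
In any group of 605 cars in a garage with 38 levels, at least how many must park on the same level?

16

If each of the 38 levels held at most 15, the total would be at most 38 × 15 = 570 < 605, a contradiction.
So at least one holds ⌈605/38⌉ = 16.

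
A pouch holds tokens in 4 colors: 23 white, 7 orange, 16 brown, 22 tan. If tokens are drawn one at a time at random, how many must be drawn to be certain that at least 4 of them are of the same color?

The worst case takes 3 tokens of each color without reaching 4 of any: 4 × 3 = 12.
The next token must bring some color to 4, so 12 + 1 = 13.

13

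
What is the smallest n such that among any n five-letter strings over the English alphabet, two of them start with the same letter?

There are 26 possible first letters acting as pigeonholes.
With 26 five-letter strings over the English alphabet we could place one in each, avoiding any repeat.
One more forces some class to hold 2, so 26 + 1 = 27.

27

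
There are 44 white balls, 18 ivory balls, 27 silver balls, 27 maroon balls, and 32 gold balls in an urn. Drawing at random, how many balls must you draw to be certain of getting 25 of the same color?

115

In the worst case we take at most 24 of each color, but all 18 ivory (fewer than 24), giving 24 + 18 + 24 + 24 + 24 = 114.
One more ball then forces some color to 25, so 114 + 1 = 115.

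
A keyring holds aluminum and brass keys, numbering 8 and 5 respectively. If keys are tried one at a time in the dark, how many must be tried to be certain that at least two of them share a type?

3

The worst case takes 1 key of each type without reaching 2 of any: 2 × 1 = 2.
The next key must bring some type to 2, so 2 + 1 = 3.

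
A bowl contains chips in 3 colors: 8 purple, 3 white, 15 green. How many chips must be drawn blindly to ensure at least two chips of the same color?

Treat the 3 colors as pigeonholes.
The worst case takes 1 chip of each color without reaching 2 of any: 3 × 1 = 3.
The next chip must bring some color to 2, so 3 + 1 = 4.

4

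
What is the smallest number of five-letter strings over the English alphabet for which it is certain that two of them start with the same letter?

27

There are 26 possible first letters acting as pigeonholes.
With 26 five-letter strings over the English alphabet we could place one in each, avoiding any repeat.
One more forces some class to hold 2, so 26 + 1 = 27.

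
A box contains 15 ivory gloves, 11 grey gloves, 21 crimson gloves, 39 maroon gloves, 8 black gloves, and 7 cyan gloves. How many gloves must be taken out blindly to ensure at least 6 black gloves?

The worst case draws every non-black glove first: 15 + 11 + 21 + 39 + 7 = 93.
The next 6 draws are then forced to be black, giving 93 + 6 = 99.

99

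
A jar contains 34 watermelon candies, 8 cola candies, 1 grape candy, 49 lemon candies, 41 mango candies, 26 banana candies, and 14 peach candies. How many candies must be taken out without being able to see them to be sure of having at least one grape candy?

The worst case draws every non-grape candy first: 34 + 8 + 49 + 41 + 26 + 14 = 172.
The next draw is then forced to be grape, giving 172 + 1 = 173.

173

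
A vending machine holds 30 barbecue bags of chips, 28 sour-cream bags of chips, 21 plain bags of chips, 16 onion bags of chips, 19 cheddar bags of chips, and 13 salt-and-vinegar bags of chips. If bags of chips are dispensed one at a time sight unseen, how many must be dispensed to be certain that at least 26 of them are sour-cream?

To avoid sour-cream bags of chips as long as possible, exhaust the other 5 flavors first.
The worst case draws every non-sour-cream bag of chips first: 30 + 21 + 16 + 19 + 13 = 99.
The next 26 draws are then forced to be sour-cream, giving 99 + 26 = 125.

125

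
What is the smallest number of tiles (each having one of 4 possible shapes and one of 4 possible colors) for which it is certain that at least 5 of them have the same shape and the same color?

65

There are 4 × 4 = 16 (shape, color) combinations acting as pigeonholes.
With 16 × 4 = 64 tiles we could place exactly 4 in each, with no (shape, color) pair reaching 5.
One more forces some (shape, color) pair to hold 5, so 64 + 1 = 65.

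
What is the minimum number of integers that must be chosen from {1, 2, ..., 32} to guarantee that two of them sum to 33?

17

Partition {1, …, 32} into 16 pairs: {1,32}, {2,31}, …, {16,17}.
Choosing 16 integers — say the integers 1 through 16 — takes one from each pair and avoids the property.
Choosing 17 forces two into the same pair by pigeonhole, and those sum to 33. So 17.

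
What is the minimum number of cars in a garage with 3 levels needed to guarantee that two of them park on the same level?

There are 3 levels acting as pigeonholes.
With 3 cars we could place one in each, avoiding any repeat.
One more forces some class to hold 2, so 3 + 1 = 4.

4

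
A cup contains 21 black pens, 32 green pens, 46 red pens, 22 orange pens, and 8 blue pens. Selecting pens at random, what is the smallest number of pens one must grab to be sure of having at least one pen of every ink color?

122

The hardest ink color to obtain is blue: we could draw every other pen first — 129 − 8 = 121 pens — without a single blue one.
The next draw must be blue, so 121 + 1 = 122.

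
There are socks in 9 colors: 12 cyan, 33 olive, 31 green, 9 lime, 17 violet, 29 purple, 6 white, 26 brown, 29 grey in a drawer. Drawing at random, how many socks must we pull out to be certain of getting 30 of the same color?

187

Treat the 9 colors as pigeonholes.
In the worst case we take at most 29 of each color, but all 12 cyan, all 9 lime, all 17 violet, all 6 white, and all 26 brown (fewer than 29), giving 12 + 29 + 29 + 9 + 17 + 29 + 6 + 26 + 29 = 186.
One more sock then forces some color to 30, so 186 + 1 = 187.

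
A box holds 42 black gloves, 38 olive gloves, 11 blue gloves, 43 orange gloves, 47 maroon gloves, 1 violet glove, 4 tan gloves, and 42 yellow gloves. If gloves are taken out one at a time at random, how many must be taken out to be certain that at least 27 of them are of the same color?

147

In the worst case we take at most 26 of each color, but all 11 blue, all 1 violet, and all 4 tan (fewer than 26), giving 26 + 26 + 11 + 26 + 26 + 1 + 4 + 26 = 146.
One more glove then forces some color to 27, so 146 + 1 = 147.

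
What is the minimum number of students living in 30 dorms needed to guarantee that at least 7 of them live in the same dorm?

There are 30 dorms acting as pigeonholes.
With 30 × 6 = 180 students we could place exactly 6 in each, with no class reaching 7.
One more forces some class to hold 7, so 180 + 1 = 181.

181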